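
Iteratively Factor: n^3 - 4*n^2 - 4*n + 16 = (n - 4)*(n^2 - 4) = (n - 4)*(n + 2)*(n - 2)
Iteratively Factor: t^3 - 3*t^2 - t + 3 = (t - 3)*(t^2 - 1) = (t - 3)*(t + 1)*(t - 1)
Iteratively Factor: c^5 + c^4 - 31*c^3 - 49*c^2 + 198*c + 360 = (c - 3)*(c^4 + 4*c^3 - 19*c^2 - 106*c - 120) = (c - 5)*(c - 3)*(c^3 + 9*c^2 + 26*c + 24) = (c - 5)*(c - 3)*(c + 4)*(c^2 + 5*c + 6) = (c - 5)*(c - 3)*(c + 2)*(c + 4)*(c + 3)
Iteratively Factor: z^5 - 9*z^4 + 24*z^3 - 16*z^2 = (z)*(z^4 - 9*z^3 + 24*z^2 - 16*z) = z^2*(z^3 - 9*z^2 + 24*z - 16) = z^2*(z - 1)*(z^2 - 8*z + 16) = z^2*(z - 4)*(z - 1)*(z - 4)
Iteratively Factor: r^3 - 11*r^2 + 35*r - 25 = (r - 1)*(r^2 - 10*r + 25) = (r - 5)*(r - 1)*(r - 5)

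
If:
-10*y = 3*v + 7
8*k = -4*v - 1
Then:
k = 5*y/3 + 25/24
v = -10*y/3 - 7/3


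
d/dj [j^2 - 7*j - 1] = 2*j - 7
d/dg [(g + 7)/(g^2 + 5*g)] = (g*(g + 5) - (g + 7)*(2*g + 5))/(g^2*(g + 5)^2)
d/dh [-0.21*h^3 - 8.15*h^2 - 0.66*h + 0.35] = -0.63*h^2 - 16.3*h - 0.66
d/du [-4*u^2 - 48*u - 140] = -8*u - 48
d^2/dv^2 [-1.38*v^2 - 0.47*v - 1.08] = -2.76000000000000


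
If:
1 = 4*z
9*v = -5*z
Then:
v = -5/36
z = 1/4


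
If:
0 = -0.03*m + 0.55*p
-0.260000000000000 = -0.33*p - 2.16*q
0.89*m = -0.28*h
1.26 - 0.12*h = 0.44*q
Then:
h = 9.96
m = -3.13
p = -0.17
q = 0.15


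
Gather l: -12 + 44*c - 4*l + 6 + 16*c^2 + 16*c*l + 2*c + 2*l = 16*c^2 + 46*c + l*(16*c - 2) - 6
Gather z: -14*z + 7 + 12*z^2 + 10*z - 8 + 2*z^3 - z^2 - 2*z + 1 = 2*z^3 + 11*z^2 - 6*z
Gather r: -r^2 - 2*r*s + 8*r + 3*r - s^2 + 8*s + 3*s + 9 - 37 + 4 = -r^2 + r*(11 - 2*s) - s^2 + 11*s - 24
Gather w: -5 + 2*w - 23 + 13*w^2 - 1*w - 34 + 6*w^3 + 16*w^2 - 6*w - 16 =6*w^3 + 29*w^2 - 5*w - 78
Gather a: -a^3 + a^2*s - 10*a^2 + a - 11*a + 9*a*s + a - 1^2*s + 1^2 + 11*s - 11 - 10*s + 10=-a^3 + a^2*(s - 10) + a*(9*s - 9)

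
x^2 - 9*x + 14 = (x - 7)*(x - 2)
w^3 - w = w*(w - 1)*(w + 1)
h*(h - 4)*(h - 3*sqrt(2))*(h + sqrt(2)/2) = h^4 - 4*h^3 - 5*sqrt(2)*h^3/2 - 3*h^2 + 10*sqrt(2)*h^2 + 12*h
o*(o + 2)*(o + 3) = o^3 + 5*o^2 + 6*o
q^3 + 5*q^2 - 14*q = q*(q - 2)*(q + 7)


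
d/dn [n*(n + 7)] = 2*n + 7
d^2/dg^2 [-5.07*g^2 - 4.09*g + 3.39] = -10.1400000000000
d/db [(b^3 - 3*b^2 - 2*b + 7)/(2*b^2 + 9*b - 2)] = (2*b^4 + 18*b^3 - 29*b^2 - 16*b - 59)/(4*b^4 + 36*b^3 + 73*b^2 - 36*b + 4)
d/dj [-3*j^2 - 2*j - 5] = -6*j - 2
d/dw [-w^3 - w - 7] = -3*w^2 - 1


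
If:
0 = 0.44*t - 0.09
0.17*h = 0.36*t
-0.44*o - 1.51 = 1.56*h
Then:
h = 0.43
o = -4.97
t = 0.20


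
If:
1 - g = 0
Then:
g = 1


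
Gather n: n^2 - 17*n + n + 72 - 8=n^2 - 16*n + 64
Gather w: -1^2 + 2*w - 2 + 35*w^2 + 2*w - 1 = 35*w^2 + 4*w - 4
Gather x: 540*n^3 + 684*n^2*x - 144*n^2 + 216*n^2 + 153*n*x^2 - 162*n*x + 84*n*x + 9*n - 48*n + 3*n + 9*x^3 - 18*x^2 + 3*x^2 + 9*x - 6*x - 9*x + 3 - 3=540*n^3 + 72*n^2 - 36*n + 9*x^3 + x^2*(153*n - 15) + x*(684*n^2 - 78*n - 6)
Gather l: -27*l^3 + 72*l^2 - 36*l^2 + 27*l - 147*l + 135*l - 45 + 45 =-27*l^3 + 36*l^2 + 15*l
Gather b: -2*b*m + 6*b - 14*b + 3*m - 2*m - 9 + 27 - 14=b*(-2*m - 8) + m + 4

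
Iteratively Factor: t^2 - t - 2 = (t - 2)*(t + 1)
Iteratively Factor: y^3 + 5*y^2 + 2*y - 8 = (y + 2)*(y^2 + 3*y - 4) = (y - 1)*(y + 2)*(y + 4)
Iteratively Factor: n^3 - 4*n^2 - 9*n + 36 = (n + 3)*(n^2 - 7*n + 12) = (n - 4)*(n + 3)*(n - 3)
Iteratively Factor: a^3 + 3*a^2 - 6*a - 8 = (a - 2)*(a^2 + 5*a + 4) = (a - 2)*(a + 4)*(a + 1)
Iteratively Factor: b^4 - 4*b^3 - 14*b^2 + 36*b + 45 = (b - 3)*(b^3 - b^2 - 17*b - 15) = (b - 3)*(b + 3)*(b^2 - 4*b - 5) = (b - 5)*(b - 3)*(b + 3)*(b + 1)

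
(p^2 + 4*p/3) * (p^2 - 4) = p^4 + 4*p^3/3 - 4*p^2 - 16*p/3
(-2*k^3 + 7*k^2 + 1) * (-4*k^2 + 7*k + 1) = 8*k^5 - 42*k^4 + 47*k^3 + 3*k^2 + 7*k + 1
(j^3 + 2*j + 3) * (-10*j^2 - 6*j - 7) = -10*j^5 - 6*j^4 - 27*j^3 - 42*j^2 - 32*j - 21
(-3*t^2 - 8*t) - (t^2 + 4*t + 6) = -4*t^2 - 12*t - 6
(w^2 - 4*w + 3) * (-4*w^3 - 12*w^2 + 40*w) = -4*w^5 + 4*w^4 + 76*w^3 - 196*w^2 + 120*w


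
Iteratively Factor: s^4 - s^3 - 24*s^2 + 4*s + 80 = (s + 4)*(s^3 - 5*s^2 - 4*s + 20) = (s - 2)*(s + 4)*(s^2 - 3*s - 10) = (s - 5)*(s - 2)*(s + 4)*(s + 2)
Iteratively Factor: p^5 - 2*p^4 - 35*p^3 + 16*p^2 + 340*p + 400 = (p + 2)*(p^4 - 4*p^3 - 27*p^2 + 70*p + 200) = (p - 5)*(p + 2)*(p^3 + p^2 - 22*p - 40) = (p - 5)*(p + 2)^2*(p^2 - p - 20) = (p - 5)^2*(p + 2)^2*(p + 4)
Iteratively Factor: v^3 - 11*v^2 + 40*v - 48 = (v - 4)*(v^2 - 7*v + 12) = (v - 4)^2*(v - 3)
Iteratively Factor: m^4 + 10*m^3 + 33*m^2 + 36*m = (m + 4)*(m^3 + 6*m^2 + 9*m) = m*(m + 4)*(m^2 + 6*m + 9) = m*(m + 3)*(m + 4)*(m + 3)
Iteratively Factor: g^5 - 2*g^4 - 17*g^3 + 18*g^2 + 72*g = (g + 3)*(g^4 - 5*g^3 - 2*g^2 + 24*g) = (g - 4)*(g + 3)*(g^3 - g^2 - 6*g) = (g - 4)*(g - 3)*(g + 3)*(g^2 + 2*g) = g*(g - 4)*(g - 3)*(g + 3)*(g + 2)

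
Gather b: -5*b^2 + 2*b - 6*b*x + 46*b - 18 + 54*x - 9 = -5*b^2 + b*(48 - 6*x) + 54*x - 27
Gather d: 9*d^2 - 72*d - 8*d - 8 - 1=9*d^2 - 80*d - 9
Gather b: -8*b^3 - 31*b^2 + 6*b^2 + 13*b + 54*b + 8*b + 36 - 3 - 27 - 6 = -8*b^3 - 25*b^2 + 75*b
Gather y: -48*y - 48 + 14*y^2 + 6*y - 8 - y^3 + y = -y^3 + 14*y^2 - 41*y - 56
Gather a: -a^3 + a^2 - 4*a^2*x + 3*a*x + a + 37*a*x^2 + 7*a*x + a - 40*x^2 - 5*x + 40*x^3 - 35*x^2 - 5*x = -a^3 + a^2*(1 - 4*x) + a*(37*x^2 + 10*x + 2) + 40*x^3 - 75*x^2 - 10*x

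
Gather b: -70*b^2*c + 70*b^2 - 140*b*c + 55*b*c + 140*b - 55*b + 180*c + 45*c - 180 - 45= b^2*(70 - 70*c) + b*(85 - 85*c) + 225*c - 225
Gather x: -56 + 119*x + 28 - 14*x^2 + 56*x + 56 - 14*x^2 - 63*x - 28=-28*x^2 + 112*x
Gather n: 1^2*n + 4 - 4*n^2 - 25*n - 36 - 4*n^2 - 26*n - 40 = -8*n^2 - 50*n - 72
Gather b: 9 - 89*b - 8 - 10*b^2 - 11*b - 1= -10*b^2 - 100*b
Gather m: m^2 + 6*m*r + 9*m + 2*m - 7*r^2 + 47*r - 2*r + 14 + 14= m^2 + m*(6*r + 11) - 7*r^2 + 45*r + 28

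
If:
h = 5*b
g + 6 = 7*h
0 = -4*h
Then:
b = 0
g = -6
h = 0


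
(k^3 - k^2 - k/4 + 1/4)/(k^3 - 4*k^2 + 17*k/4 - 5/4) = (2*k + 1)/(2*k - 5)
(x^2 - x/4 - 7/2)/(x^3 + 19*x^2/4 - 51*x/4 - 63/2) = (x - 2)/(x^2 + 3*x - 18)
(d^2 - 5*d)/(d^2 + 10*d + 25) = d*(d - 5)/(d^2 + 10*d + 25)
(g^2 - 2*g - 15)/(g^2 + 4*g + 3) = (g - 5)/(g + 1)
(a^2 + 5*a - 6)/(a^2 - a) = (a + 6)/a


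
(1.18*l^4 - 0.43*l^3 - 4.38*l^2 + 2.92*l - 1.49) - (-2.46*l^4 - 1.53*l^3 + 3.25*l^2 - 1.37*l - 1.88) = 3.64*l^4 + 1.1*l^3 - 7.63*l^2 + 4.29*l + 0.39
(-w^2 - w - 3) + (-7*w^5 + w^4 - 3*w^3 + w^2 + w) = -7*w^5 + w^4 - 3*w^3 - 3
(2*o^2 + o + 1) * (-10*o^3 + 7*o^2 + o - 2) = -20*o^5 + 4*o^4 - o^3 + 4*o^2 - o - 2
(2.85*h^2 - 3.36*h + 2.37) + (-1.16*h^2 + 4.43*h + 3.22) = 1.69*h^2 + 1.07*h + 5.59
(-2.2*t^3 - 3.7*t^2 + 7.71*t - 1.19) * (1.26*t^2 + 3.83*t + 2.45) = -2.772*t^5 - 13.088*t^4 - 9.8464*t^3 + 18.9649*t^2 + 14.3318*t - 2.9155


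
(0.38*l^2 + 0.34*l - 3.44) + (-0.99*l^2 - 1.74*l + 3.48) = -0.61*l^2 - 1.4*l + 0.04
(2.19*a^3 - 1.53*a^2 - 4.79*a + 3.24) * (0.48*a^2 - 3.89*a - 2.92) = 1.0512*a^5 - 9.2535*a^4 - 2.7423*a^3 + 24.6559*a^2 + 1.3832*a - 9.4608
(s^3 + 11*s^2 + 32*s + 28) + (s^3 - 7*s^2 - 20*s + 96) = 2*s^3 + 4*s^2 + 12*s + 124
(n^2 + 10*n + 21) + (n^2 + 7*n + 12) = 2*n^2 + 17*n + 33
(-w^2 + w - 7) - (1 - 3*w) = -w^2 + 4*w - 8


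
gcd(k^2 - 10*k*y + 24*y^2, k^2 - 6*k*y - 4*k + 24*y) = -k + 6*y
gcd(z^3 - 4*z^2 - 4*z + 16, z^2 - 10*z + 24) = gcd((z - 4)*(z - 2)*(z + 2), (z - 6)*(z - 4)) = z - 4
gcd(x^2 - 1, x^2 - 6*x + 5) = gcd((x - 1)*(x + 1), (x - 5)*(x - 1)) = x - 1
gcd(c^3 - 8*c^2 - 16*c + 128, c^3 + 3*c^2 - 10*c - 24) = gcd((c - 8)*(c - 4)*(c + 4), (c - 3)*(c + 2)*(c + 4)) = c + 4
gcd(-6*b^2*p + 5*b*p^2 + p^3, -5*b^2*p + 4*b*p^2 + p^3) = -b*p + p^2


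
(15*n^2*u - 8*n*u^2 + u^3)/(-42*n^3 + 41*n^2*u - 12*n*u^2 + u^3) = u*(-5*n + u)/(14*n^2 - 9*n*u + u^2)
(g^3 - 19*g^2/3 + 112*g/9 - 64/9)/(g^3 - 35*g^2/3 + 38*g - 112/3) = (3*g^2 - 11*g + 8)/(3*(g^2 - 9*g + 14))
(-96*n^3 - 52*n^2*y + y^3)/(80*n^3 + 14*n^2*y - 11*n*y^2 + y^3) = (6*n + y)/(-5*n + y)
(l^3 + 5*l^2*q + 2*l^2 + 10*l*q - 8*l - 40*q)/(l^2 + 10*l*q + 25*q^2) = (l^2 + 2*l - 8)/(l + 5*q)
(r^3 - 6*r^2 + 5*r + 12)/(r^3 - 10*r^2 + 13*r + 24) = (r - 4)/(r - 8)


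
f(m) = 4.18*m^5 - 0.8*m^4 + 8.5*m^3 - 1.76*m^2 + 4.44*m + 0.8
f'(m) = 20.9*m^4 - 3.2*m^3 + 25.5*m^2 - 3.52*m + 4.44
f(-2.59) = -693.35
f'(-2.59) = 1180.68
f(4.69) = 9957.79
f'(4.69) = 10330.73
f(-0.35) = -1.37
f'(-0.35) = 9.25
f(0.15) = 1.45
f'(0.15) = 4.49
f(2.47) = 483.63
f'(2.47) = 881.02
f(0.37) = 2.65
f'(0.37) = 6.86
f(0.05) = 1.02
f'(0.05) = 4.33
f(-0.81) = -10.27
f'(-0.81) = 34.72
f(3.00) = 1178.72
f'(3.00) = 1829.88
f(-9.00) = -258451.84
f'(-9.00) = 141559.32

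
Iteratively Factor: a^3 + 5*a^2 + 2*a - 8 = (a + 4)*(a^2 + a - 2) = (a + 2)*(a + 4)*(a - 1)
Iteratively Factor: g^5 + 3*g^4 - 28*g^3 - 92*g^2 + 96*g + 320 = (g + 4)*(g^4 - g^3 - 24*g^2 + 4*g + 80) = (g + 4)^2*(g^3 - 5*g^2 - 4*g + 20) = (g - 2)*(g + 4)^2*(g^2 - 3*g - 10) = (g - 2)*(g + 2)*(g + 4)^2*(g - 5)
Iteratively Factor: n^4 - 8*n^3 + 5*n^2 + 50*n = (n - 5)*(n^3 - 3*n^2 - 10*n) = (n - 5)^2*(n^2 + 2*n) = (n - 5)^2*(n + 2)*(n)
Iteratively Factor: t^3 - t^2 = (t - 1)*(t^2) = t*(t - 1)*(t)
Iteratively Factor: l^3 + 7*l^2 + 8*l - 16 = (l + 4)*(l^2 + 3*l - 4) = (l - 1)*(l + 4)*(l + 4)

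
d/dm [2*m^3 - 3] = 6*m^2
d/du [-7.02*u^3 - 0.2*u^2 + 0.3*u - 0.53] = -21.06*u^2 - 0.4*u + 0.3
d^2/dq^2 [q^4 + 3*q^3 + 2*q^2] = 12*q^2 + 18*q + 4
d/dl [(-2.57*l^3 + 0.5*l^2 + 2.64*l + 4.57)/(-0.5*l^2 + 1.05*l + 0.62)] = (1.285*l^4 - 5.397*l^3 - 2.9352*l^2 + 5.19*l - 3.1617)/(0.25*l^4 - 1.05*l^3 + 0.4825*l^2 + 1.302*l + 0.3844)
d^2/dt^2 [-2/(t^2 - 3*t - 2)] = 4*(-t^2 + 3*t + (2*t - 3)^2 + 2)/(-t^2 + 3*t + 2)^3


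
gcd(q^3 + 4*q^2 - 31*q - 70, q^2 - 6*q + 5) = q - 5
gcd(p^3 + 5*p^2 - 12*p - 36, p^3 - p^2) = 1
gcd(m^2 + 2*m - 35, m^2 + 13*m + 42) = m + 7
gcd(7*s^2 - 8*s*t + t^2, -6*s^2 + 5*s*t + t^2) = s - t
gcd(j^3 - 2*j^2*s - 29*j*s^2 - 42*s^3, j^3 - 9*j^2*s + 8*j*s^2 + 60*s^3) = j + 2*s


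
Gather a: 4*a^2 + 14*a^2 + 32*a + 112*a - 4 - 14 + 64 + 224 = 18*a^2 + 144*a + 270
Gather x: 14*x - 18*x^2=-18*x^2 + 14*x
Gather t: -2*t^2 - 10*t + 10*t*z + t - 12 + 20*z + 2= -2*t^2 + t*(10*z - 9) + 20*z - 10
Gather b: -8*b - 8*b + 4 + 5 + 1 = 10 - 16*b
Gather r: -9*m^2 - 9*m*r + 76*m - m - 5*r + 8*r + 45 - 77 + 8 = -9*m^2 + 75*m + r*(3 - 9*m) - 24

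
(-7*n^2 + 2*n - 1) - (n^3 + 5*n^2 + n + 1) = -n^3 - 12*n^2 + n - 2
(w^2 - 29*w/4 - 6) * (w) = w^3 - 29*w^2/4 - 6*w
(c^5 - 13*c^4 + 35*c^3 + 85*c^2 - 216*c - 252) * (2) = 2*c^5 - 26*c^4 + 70*c^3 + 170*c^2 - 432*c - 504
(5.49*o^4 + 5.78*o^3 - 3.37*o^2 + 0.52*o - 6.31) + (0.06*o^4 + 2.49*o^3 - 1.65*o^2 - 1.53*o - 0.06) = 5.55*o^4 + 8.27*o^3 - 5.02*o^2 - 1.01*o - 6.37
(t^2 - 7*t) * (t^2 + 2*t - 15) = t^4 - 5*t^3 - 29*t^2 + 105*t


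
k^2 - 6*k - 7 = (k - 7)*(k + 1)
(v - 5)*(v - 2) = v^2 - 7*v + 10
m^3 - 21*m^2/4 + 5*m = m*(m - 4)*(m - 5/4)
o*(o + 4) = o^2 + 4*o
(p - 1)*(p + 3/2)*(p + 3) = p^3 + 7*p^2/2 - 9/2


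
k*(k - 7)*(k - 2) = k^3 - 9*k^2 + 14*k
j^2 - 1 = (j - 1)*(j + 1)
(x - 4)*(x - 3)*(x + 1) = x^3 - 6*x^2 + 5*x + 12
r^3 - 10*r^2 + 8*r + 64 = (r - 8)*(r - 4)*(r + 2)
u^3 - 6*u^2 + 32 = (u - 4)^2*(u + 2)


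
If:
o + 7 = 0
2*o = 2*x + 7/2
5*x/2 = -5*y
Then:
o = -7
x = -35/4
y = 35/8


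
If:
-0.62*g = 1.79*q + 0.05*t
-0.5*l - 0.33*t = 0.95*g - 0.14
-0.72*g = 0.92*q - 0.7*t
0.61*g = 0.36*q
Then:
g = 0.00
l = 0.28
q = 0.00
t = 0.00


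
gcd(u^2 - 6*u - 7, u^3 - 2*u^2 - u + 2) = u + 1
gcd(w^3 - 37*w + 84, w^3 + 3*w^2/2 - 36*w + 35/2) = w + 7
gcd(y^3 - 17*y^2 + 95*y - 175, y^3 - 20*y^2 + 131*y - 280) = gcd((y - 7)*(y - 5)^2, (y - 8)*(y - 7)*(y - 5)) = y^2 - 12*y + 35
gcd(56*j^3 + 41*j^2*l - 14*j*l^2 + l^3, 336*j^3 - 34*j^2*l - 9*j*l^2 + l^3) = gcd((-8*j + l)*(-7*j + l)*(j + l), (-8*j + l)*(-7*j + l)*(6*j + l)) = 56*j^2 - 15*j*l + l^2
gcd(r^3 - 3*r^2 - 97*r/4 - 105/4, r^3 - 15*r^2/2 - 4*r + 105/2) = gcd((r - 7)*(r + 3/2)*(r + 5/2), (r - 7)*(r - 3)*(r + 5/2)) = r^2 - 9*r/2 - 35/2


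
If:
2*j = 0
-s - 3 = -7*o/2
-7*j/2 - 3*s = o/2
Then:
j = 0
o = 9/11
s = -3/22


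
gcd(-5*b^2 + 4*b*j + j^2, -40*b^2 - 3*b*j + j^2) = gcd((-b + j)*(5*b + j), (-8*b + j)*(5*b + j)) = 5*b + j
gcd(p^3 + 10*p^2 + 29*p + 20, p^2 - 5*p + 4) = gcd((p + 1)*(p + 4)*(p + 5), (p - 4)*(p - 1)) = 1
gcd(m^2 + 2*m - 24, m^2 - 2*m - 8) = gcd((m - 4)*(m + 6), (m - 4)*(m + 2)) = m - 4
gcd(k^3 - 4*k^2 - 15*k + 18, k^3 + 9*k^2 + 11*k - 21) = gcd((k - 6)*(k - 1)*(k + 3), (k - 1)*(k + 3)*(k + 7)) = k^2 + 2*k - 3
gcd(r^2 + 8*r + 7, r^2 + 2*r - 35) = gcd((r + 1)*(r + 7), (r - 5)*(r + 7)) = r + 7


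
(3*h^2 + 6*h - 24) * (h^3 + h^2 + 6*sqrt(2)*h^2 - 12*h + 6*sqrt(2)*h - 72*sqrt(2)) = 3*h^5 + 9*h^4 + 18*sqrt(2)*h^4 - 54*h^3 + 54*sqrt(2)*h^3 - 324*sqrt(2)*h^2 - 96*h^2 - 576*sqrt(2)*h + 288*h + 1728*sqrt(2)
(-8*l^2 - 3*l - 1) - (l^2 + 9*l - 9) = -9*l^2 - 12*l + 8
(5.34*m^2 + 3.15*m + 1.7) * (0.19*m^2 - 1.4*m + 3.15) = 1.0146*m^4 - 6.8775*m^3 + 12.734*m^2 + 7.5425*m + 5.355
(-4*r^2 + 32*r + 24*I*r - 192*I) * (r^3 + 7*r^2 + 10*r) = -4*r^5 + 4*r^4 + 24*I*r^4 + 184*r^3 - 24*I*r^3 + 320*r^2 - 1104*I*r^2 - 1920*I*r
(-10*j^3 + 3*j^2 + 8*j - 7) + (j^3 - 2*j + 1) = -9*j^3 + 3*j^2 + 6*j - 6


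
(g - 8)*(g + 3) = g^2 - 5*g - 24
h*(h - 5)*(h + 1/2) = h^3 - 9*h^2/2 - 5*h/2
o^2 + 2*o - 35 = (o - 5)*(o + 7)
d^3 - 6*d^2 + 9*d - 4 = (d - 4)*(d - 1)^2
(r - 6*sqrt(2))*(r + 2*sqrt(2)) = r^2 - 4*sqrt(2)*r - 24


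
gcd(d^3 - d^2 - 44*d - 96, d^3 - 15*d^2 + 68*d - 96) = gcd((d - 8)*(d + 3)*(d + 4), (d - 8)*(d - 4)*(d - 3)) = d - 8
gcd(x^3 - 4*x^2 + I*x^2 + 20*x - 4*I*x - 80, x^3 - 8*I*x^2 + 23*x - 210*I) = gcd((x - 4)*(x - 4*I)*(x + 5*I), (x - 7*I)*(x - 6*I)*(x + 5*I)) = x + 5*I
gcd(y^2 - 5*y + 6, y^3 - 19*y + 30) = y^2 - 5*y + 6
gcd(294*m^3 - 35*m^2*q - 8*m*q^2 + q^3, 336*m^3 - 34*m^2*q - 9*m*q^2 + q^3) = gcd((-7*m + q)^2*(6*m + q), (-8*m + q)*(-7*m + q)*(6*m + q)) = -42*m^2 - m*q + q^2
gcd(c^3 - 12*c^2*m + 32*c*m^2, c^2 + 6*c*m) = c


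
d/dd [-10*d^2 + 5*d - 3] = 5 - 20*d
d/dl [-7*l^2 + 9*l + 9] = 9 - 14*l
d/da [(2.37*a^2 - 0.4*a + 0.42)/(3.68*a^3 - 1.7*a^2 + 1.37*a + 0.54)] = (-8.7216*a^4 + 2.944*a^3 - 2.0699*a^2 + 3.9876*a - 0.7914)/(13.5424*a^6 - 12.512*a^5 + 12.9732*a^4 - 0.6836*a^3 + 0.0409000000000002*a^2 + 1.4796*a + 0.2916)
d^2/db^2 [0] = 0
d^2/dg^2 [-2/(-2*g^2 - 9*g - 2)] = 4*(-4*g^2 - 18*g + (4*g + 9)^2 - 4)/(2*g^2 + 9*g + 2)^3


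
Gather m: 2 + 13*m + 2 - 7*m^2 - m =-7*m^2 + 12*m + 4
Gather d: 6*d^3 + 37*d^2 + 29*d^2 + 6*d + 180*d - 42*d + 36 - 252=6*d^3 + 66*d^2 + 144*d - 216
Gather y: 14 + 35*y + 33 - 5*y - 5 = 30*y + 42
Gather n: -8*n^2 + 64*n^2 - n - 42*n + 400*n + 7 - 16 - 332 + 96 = 56*n^2 + 357*n - 245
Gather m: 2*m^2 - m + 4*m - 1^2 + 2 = 2*m^2 + 3*m + 1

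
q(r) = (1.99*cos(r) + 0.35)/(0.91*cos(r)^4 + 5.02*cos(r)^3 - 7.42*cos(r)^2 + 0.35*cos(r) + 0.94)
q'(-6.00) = 18.38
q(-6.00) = -6.51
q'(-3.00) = 0.03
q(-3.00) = 0.15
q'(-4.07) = -0.56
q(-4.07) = 0.29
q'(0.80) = -4.23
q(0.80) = -3.43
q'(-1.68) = 2.02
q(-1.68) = 0.16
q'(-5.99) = 17.71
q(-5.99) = -6.33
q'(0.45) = 8.72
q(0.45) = -4.30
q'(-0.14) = -23.41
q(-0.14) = -9.67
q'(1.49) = -2.60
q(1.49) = 0.55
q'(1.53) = -2.22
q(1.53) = 0.46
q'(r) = (1.99*cos(r) + 0.35)*(3.64*sin(r)*cos(r)^3 + 15.06*sin(r)*cos(r)^2 - 14.84*sin(r)*cos(r) + 0.35*sin(r))/(0.91*cos(r)^4 + 5.02*cos(r)^3 - 7.42*cos(r)^2 + 0.35*cos(r) + 0.94)^2 - 1.99*sin(r)/(0.91*cos(r)^4 + 5.02*cos(r)^3 - 7.42*cos(r)^2 + 0.35*cos(r) + 0.94) = (5.4327*cos(r)^4 + 21.2536*cos(r)^3 - 9.4948*cos(r)^2 - 5.194*cos(r) - 1.7481)*sin(r)/(0.8281*cos(r)^8 + 9.1364*cos(r)^7 + 11.696*cos(r)^6 - 73.8598*cos(r)^5 + 60.2812*cos(r)^4 + 4.2436*cos(r)^3 - 13.8271*cos(r)^2 + 0.658*cos(r) + 0.8836)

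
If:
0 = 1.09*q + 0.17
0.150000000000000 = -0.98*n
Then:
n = -0.15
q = -0.16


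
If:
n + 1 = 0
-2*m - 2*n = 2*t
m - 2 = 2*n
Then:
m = 0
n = -1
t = 1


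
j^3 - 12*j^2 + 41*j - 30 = (j - 6)*(j - 5)*(j - 1)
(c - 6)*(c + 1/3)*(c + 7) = c^3 + 4*c^2/3 - 125*c/3 - 14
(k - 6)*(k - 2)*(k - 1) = k^3 - 9*k^2 + 20*k - 12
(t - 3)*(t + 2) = t^2 - t - 6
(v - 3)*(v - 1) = v^2 - 4*v + 3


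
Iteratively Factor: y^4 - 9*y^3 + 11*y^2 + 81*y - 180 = (y - 4)*(y^3 - 5*y^2 - 9*y + 45) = (y - 4)*(y + 3)*(y^2 - 8*y + 15) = (y - 4)*(y - 3)*(y + 3)*(y - 5)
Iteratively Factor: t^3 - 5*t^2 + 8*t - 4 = (t - 1)*(t^2 - 4*t + 4) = (t - 2)*(t - 1)*(t - 2)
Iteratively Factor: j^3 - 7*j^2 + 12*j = (j)*(j^2 - 7*j + 12) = j*(j - 3)*(j - 4)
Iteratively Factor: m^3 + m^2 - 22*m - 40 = (m - 5)*(m^2 + 6*m + 8) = (m - 5)*(m + 2)*(m + 4)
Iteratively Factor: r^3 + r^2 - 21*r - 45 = (r + 3)*(r^2 - 2*r - 15) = (r - 5)*(r + 3)*(r + 3)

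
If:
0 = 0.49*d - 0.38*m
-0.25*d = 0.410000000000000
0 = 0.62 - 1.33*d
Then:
No Solution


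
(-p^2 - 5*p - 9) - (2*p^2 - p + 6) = -3*p^2 - 4*p - 15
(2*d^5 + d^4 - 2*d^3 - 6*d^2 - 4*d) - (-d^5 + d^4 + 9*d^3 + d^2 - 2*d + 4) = 3*d^5 - 11*d^3 - 7*d^2 - 2*d - 4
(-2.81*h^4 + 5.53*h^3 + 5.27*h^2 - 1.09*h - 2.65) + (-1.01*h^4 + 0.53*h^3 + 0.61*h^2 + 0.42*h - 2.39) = -3.82*h^4 + 6.06*h^3 + 5.88*h^2 - 0.67*h - 5.04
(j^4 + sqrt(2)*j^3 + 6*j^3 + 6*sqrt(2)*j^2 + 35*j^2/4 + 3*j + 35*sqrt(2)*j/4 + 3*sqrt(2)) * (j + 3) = j^5 + sqrt(2)*j^4 + 9*j^4 + 9*sqrt(2)*j^3 + 107*j^3/4 + 117*j^2/4 + 107*sqrt(2)*j^2/4 + 9*j + 117*sqrt(2)*j/4 + 9*sqrt(2)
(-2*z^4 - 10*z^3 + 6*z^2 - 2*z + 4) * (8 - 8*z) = 16*z^5 + 64*z^4 - 128*z^3 + 64*z^2 - 48*z + 32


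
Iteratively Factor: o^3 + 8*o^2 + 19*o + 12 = (o + 1)*(o^2 + 7*o + 12) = (o + 1)*(o + 3)*(o + 4)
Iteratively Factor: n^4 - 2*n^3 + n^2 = (n - 1)*(n^3 - n^2) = n*(n - 1)*(n^2 - n) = n*(n - 1)^2*(n)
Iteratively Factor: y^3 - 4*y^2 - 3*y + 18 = (y - 3)*(y^2 - y - 6) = (y - 3)*(y + 2)*(y - 3)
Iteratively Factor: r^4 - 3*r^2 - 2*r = (r + 1)*(r^3 - r^2 - 2*r) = (r + 1)^2*(r^2 - 2*r) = (r - 2)*(r + 1)^2*(r)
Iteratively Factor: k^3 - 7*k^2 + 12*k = (k - 3)*(k^2 - 4*k) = k*(k - 3)*(k - 4)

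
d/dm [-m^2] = -2*m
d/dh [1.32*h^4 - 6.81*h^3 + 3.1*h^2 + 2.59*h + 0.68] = 5.28*h^3 - 20.43*h^2 + 6.2*h + 2.59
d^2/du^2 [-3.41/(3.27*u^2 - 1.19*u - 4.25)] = (-72.925578*u^2 + 26.538666*u + 3.41*(6.54*u - 1.19)*(13.08*u - 2.38) + 94.78095)/(-3.27*u^2 + 1.19*u + 4.25)^3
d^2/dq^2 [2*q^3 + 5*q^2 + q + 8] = 12*q + 10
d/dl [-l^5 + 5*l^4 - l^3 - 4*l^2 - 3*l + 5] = -5*l^4 + 20*l^3 - 3*l^2 - 8*l - 3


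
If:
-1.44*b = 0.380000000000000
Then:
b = -0.26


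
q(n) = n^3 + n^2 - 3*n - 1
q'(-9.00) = 222.00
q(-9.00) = -622.00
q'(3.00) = 30.00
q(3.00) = 26.00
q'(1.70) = 9.07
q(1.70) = 1.70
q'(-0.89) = -2.40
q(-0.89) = 1.76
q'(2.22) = 16.23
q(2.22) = 8.21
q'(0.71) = -0.07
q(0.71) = -2.27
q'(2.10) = 14.43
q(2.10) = 6.37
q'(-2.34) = 8.75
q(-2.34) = -1.32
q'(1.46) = 6.31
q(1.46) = -0.14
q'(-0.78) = -2.73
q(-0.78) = 1.47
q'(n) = 3*n^2 + 2*n - 3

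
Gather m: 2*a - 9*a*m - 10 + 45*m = 2*a + m*(45 - 9*a) - 10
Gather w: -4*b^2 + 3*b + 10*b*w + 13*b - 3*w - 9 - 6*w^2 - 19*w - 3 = -4*b^2 + 16*b - 6*w^2 + w*(10*b - 22) - 12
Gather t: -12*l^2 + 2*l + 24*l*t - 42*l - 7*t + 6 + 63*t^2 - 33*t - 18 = -12*l^2 - 40*l + 63*t^2 + t*(24*l - 40) - 12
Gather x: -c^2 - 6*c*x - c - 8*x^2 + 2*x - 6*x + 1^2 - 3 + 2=-c^2 - c - 8*x^2 + x*(-6*c - 4)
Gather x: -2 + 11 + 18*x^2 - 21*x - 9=18*x^2 - 21*x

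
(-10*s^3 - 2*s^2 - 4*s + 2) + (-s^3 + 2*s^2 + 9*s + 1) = -11*s^3 + 5*s + 3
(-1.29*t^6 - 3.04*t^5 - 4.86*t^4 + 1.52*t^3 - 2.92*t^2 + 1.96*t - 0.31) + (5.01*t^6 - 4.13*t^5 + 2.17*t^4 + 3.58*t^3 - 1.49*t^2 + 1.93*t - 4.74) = 3.72*t^6 - 7.17*t^5 - 2.69*t^4 + 5.1*t^3 - 4.41*t^2 + 3.89*t - 5.05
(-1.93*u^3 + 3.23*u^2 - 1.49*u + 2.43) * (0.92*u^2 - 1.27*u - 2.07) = -1.7756*u^5 + 5.4227*u^4 - 1.4778*u^3 - 2.5582*u^2 - 0.00180000000000025*u - 5.0301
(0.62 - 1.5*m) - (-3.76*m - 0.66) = 2.26*m + 1.28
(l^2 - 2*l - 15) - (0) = l^2 - 2*l - 15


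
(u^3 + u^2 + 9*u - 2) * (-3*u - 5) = -3*u^4 - 8*u^3 - 32*u^2 - 39*u + 10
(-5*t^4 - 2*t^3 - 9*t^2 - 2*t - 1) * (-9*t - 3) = 45*t^5 + 33*t^4 + 87*t^3 + 45*t^2 + 15*t + 3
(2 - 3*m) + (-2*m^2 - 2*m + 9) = -2*m^2 - 5*m + 11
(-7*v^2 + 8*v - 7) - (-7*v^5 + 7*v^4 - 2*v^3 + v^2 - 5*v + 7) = 7*v^5 - 7*v^4 + 2*v^3 - 8*v^2 + 13*v - 14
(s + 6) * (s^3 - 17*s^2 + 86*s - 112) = s^4 - 11*s^3 - 16*s^2 + 404*s - 672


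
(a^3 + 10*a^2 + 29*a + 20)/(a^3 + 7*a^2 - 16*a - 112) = (a^2 + 6*a + 5)/(a^2 + 3*a - 28)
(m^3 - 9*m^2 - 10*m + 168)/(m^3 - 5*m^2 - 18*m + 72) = (m - 7)/(m - 3)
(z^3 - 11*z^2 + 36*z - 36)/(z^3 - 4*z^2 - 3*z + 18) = (z^2 - 8*z + 12)/(z^2 - z - 6)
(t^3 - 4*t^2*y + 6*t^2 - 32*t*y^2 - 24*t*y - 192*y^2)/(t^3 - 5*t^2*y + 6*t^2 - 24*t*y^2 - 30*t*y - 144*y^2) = (t + 4*y)/(t + 3*y)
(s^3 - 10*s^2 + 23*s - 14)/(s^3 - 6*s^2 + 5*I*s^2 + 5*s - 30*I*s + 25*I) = (s^2 - 9*s + 14)/(s^2 + 5*s*(-1 + I) - 25*I)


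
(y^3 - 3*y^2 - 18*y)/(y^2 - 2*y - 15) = y*(y - 6)/(y - 5)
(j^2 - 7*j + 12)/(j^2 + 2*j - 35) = (j^2 - 7*j + 12)/(j^2 + 2*j - 35)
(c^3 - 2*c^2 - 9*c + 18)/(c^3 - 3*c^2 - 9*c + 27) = (c - 2)/(c - 3)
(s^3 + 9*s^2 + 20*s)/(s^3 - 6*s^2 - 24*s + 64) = s*(s + 5)/(s^2 - 10*s + 16)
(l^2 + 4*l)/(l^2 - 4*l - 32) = l/(l - 8)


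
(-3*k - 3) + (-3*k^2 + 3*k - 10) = -3*k^2 - 13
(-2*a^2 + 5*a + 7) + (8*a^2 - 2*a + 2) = 6*a^2 + 3*a + 9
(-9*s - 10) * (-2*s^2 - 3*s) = 18*s^3 + 47*s^2 + 30*s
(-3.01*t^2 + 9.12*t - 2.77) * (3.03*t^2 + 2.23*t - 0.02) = -9.1203*t^4 + 20.9213*t^3 + 12.0047*t^2 - 6.3595*t + 0.0554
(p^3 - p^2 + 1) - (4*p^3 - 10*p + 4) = -3*p^3 - p^2 + 10*p - 3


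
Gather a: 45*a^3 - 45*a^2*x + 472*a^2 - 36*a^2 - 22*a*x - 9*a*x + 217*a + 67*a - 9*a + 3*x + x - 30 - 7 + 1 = 45*a^3 + a^2*(436 - 45*x) + a*(275 - 31*x) + 4*x - 36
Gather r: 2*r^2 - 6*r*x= 2*r^2 - 6*r*x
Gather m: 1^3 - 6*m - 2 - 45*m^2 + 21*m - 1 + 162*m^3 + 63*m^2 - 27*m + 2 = 162*m^3 + 18*m^2 - 12*m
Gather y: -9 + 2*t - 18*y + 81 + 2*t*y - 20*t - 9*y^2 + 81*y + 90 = -18*t - 9*y^2 + y*(2*t + 63) + 162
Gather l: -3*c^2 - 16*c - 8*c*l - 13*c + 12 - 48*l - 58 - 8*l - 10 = -3*c^2 - 29*c + l*(-8*c - 56) - 56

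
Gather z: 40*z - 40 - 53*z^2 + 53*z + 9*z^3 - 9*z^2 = 9*z^3 - 62*z^2 + 93*z - 40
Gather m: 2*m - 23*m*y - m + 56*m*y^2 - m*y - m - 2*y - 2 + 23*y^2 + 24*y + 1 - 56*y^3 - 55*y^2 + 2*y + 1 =m*(56*y^2 - 24*y) - 56*y^3 - 32*y^2 + 24*y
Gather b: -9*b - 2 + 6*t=-9*b + 6*t - 2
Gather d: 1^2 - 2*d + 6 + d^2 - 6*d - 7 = d^2 - 8*d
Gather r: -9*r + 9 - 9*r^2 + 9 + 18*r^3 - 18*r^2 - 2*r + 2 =18*r^3 - 27*r^2 - 11*r + 20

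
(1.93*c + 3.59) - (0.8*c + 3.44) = 1.13*c + 0.15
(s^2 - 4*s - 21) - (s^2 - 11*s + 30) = 7*s - 51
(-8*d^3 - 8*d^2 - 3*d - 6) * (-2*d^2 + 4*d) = 16*d^5 - 16*d^4 - 26*d^3 - 24*d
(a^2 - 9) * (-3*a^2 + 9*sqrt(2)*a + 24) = -3*a^4 + 9*sqrt(2)*a^3 + 51*a^2 - 81*sqrt(2)*a - 216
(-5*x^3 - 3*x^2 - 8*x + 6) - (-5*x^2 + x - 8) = -5*x^3 + 2*x^2 - 9*x + 14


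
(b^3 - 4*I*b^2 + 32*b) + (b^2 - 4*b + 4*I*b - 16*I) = b^3 + b^2 - 4*I*b^2 + 28*b + 4*I*b - 16*I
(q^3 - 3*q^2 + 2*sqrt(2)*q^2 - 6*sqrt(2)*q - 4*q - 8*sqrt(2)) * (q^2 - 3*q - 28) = q^5 - 6*q^4 + 2*sqrt(2)*q^4 - 23*q^3 - 12*sqrt(2)*q^3 - 46*sqrt(2)*q^2 + 96*q^2 + 112*q + 192*sqrt(2)*q + 224*sqrt(2)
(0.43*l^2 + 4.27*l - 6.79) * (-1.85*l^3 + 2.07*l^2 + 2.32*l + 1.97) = -0.7955*l^5 - 7.0094*l^4 + 22.398*l^3 - 3.3018*l^2 - 7.3409*l - 13.3763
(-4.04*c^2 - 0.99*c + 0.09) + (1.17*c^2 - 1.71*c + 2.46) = -2.87*c^2 - 2.7*c + 2.55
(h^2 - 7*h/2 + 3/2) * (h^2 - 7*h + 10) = h^4 - 21*h^3/2 + 36*h^2 - 91*h/2 + 15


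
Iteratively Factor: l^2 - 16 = (l + 4)*(l - 4)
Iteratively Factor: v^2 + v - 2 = (v - 1)*(v + 2)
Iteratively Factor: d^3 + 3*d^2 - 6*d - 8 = (d + 1)*(d^2 + 2*d - 8) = (d - 2)*(d + 1)*(d + 4)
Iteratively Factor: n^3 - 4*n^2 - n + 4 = (n - 1)*(n^2 - 3*n - 4) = (n - 1)*(n + 1)*(n - 4)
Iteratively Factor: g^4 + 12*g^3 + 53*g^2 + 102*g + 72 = (g + 3)*(g^3 + 9*g^2 + 26*g + 24) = (g + 3)*(g + 4)*(g^2 + 5*g + 6) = (g + 3)^2*(g + 4)*(g + 2)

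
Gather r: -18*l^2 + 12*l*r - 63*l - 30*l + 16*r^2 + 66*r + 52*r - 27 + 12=-18*l^2 - 93*l + 16*r^2 + r*(12*l + 118) - 15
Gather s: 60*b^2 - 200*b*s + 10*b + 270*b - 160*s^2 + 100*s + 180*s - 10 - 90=60*b^2 + 280*b - 160*s^2 + s*(280 - 200*b) - 100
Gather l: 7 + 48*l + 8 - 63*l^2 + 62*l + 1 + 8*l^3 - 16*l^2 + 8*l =8*l^3 - 79*l^2 + 118*l + 16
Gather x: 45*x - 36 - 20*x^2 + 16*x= -20*x^2 + 61*x - 36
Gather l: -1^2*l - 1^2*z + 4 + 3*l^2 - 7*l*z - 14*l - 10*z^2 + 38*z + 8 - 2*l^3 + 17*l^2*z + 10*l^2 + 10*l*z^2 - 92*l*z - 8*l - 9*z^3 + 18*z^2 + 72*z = -2*l^3 + l^2*(17*z + 13) + l*(10*z^2 - 99*z - 23) - 9*z^3 + 8*z^2 + 109*z + 12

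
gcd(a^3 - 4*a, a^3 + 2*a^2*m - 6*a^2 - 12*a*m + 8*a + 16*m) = a - 2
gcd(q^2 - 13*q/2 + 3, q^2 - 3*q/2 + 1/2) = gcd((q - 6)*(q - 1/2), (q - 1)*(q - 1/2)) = q - 1/2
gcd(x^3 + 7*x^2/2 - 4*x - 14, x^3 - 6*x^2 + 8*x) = x - 2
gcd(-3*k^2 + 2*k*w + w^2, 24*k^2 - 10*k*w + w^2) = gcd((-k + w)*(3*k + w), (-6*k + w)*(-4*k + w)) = 1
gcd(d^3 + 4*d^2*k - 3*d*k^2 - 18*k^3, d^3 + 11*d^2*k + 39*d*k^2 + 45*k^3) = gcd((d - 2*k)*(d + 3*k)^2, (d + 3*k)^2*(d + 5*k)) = d^2 + 6*d*k + 9*k^2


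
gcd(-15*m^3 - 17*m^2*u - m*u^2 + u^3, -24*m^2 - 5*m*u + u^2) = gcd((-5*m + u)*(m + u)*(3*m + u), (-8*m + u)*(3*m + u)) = 3*m + u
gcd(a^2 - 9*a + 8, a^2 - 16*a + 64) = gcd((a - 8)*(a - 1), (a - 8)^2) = a - 8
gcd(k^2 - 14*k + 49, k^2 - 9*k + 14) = k - 7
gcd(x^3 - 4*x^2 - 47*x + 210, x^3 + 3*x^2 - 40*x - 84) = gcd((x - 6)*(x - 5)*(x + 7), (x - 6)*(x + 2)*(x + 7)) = x^2 + x - 42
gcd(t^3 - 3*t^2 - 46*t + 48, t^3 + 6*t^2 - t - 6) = t^2 + 5*t - 6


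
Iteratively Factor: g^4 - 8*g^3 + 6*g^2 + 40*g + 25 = (g + 1)*(g^3 - 9*g^2 + 15*g + 25) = (g + 1)^2*(g^2 - 10*g + 25) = (g - 5)*(g + 1)^2*(g - 5)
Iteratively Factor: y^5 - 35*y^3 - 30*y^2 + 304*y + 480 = (y + 2)*(y^4 - 2*y^3 - 31*y^2 + 32*y + 240) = (y - 5)*(y + 2)*(y^3 + 3*y^2 - 16*y - 48) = (y - 5)*(y + 2)*(y + 4)*(y^2 - y - 12) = (y - 5)*(y + 2)*(y + 3)*(y + 4)*(y - 4)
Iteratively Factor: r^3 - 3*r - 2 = (r + 1)*(r^2 - r - 2) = (r - 2)*(r + 1)*(r + 1)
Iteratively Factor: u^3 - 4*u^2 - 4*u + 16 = (u + 2)*(u^2 - 6*u + 8) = (u - 4)*(u + 2)*(u - 2)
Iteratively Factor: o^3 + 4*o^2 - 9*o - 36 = (o + 4)*(o^2 - 9) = (o - 3)*(o + 4)*(o + 3)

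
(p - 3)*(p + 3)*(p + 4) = p^3 + 4*p^2 - 9*p - 36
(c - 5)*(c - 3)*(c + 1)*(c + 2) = c^4 - 5*c^3 - 7*c^2 + 29*c + 30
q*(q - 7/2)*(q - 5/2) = q^3 - 6*q^2 + 35*q/4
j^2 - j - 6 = (j - 3)*(j + 2)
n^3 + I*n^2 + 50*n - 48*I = (n - 6*I)*(n - I)*(n + 8*I)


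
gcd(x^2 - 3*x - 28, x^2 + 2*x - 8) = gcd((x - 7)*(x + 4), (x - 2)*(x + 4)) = x + 4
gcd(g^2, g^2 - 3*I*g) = g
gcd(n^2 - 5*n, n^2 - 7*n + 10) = n - 5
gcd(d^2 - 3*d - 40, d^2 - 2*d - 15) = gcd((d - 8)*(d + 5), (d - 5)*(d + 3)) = 1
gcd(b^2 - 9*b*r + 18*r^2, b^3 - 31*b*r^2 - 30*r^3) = -b + 6*r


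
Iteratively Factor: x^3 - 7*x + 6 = (x + 3)*(x^2 - 3*x + 2) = (x - 2)*(x + 3)*(x - 1)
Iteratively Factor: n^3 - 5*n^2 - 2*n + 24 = (n - 3)*(n^2 - 2*n - 8) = (n - 4)*(n - 3)*(n + 2)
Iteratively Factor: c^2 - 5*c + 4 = (c - 4)*(c - 1)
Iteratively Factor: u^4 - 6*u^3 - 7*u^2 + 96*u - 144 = (u + 4)*(u^3 - 10*u^2 + 33*u - 36) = (u - 3)*(u + 4)*(u^2 - 7*u + 12) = (u - 3)^2*(u + 4)*(u - 4)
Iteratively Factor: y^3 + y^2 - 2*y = (y - 1)*(y^2 + 2*y) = (y - 1)*(y + 2)*(y)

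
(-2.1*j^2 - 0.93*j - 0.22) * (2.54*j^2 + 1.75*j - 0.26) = -5.334*j^4 - 6.0372*j^3 - 1.6403*j^2 - 0.1432*j + 0.0572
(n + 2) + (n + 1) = 2*n + 3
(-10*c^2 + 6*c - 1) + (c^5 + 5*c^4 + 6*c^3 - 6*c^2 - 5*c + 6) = c^5 + 5*c^4 + 6*c^3 - 16*c^2 + c + 5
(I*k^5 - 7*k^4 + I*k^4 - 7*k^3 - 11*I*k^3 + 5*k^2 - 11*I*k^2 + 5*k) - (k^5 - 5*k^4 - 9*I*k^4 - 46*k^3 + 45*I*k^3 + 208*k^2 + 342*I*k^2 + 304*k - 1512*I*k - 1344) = -k^5 + I*k^5 - 2*k^4 + 10*I*k^4 + 39*k^3 - 56*I*k^3 - 203*k^2 - 353*I*k^2 - 299*k + 1512*I*k + 1344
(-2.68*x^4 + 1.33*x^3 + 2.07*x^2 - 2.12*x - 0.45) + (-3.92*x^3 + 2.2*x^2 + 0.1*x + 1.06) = -2.68*x^4 - 2.59*x^3 + 4.27*x^2 - 2.02*x + 0.61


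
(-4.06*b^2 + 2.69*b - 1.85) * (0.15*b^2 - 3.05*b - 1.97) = -0.609*b^4 + 12.7865*b^3 - 0.4838*b^2 + 0.3432*b + 3.6445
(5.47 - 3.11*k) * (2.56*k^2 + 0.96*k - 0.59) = -7.9616*k^3 + 11.0176*k^2 + 7.0861*k - 3.2273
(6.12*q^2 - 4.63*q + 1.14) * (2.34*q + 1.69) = 14.3208*q^3 - 0.491399999999999*q^2 - 5.1571*q + 1.9266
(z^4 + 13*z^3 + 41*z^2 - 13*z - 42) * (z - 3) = z^5 + 10*z^4 + 2*z^3 - 136*z^2 - 3*z + 126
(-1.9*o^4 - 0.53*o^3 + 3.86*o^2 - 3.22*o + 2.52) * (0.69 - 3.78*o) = 7.182*o^5 + 0.6924*o^4 - 14.9565*o^3 + 14.835*o^2 - 11.7474*o + 1.7388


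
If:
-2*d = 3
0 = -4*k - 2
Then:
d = -3/2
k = -1/2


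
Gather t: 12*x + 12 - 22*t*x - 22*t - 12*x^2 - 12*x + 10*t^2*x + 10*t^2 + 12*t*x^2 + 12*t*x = t^2*(10*x + 10) + t*(12*x^2 - 10*x - 22) - 12*x^2 + 12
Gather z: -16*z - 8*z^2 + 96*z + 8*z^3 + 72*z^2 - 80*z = 8*z^3 + 64*z^2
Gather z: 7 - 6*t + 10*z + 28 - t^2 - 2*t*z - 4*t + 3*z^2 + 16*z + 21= -t^2 - 10*t + 3*z^2 + z*(26 - 2*t) + 56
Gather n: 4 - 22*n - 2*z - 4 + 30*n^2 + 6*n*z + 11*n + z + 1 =30*n^2 + n*(6*z - 11) - z + 1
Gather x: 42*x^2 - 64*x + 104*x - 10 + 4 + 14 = 42*x^2 + 40*x + 8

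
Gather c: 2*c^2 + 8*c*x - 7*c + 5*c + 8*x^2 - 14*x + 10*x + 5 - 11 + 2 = 2*c^2 + c*(8*x - 2) + 8*x^2 - 4*x - 4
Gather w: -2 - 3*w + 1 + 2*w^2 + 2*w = 2*w^2 - w - 1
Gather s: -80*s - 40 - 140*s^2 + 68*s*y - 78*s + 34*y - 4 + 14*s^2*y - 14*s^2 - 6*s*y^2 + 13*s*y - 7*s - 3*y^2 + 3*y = s^2*(14*y - 154) + s*(-6*y^2 + 81*y - 165) - 3*y^2 + 37*y - 44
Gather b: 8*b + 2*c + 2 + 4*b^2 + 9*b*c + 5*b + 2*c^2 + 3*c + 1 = 4*b^2 + b*(9*c + 13) + 2*c^2 + 5*c + 3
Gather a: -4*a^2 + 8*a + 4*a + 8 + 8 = -4*a^2 + 12*a + 16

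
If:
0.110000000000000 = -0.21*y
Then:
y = -0.52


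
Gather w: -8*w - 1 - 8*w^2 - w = -8*w^2 - 9*w - 1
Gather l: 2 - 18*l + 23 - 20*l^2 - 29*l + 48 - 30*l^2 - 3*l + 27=-50*l^2 - 50*l + 100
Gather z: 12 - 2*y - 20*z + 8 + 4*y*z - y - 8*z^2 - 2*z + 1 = -3*y - 8*z^2 + z*(4*y - 22) + 21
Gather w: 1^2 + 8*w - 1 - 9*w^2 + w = -9*w^2 + 9*w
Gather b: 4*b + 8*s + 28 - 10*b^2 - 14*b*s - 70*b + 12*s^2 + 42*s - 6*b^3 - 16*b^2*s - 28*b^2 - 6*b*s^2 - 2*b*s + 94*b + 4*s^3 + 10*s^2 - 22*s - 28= -6*b^3 + b^2*(-16*s - 38) + b*(-6*s^2 - 16*s + 28) + 4*s^3 + 22*s^2 + 28*s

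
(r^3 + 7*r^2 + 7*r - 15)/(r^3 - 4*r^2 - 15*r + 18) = (r + 5)/(r - 6)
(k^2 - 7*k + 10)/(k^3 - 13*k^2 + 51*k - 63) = (k^2 - 7*k + 10)/(k^3 - 13*k^2 + 51*k - 63)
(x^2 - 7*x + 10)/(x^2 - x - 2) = (x - 5)/(x + 1)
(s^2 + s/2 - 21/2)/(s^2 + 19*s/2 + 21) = (s - 3)/(s + 6)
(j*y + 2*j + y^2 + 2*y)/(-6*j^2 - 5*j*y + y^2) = (y + 2)/(-6*j + y)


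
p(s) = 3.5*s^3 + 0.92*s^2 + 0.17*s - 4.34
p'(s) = 10.5*s^2 + 1.84*s + 0.17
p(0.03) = -4.33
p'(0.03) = 0.23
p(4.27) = 285.65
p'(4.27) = 199.47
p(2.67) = 69.29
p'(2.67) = 79.94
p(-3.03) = -93.77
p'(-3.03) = 90.99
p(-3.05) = -95.60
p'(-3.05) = 92.23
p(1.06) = 1.04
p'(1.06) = 13.92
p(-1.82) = -22.70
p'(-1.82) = 31.60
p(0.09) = -4.31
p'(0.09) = 0.42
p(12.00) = 6178.18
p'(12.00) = 1534.25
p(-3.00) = -91.07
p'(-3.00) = 89.15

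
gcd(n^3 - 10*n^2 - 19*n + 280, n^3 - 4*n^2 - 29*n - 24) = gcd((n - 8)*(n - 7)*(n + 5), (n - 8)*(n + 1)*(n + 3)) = n - 8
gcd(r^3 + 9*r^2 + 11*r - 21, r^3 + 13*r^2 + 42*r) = r + 7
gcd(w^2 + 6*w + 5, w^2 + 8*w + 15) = w + 5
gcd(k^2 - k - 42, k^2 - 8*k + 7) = k - 7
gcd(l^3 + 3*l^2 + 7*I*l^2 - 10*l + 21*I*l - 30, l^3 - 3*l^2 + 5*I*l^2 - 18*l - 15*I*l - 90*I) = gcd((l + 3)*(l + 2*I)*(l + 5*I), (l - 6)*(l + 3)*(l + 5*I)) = l^2 + l*(3 + 5*I) + 15*I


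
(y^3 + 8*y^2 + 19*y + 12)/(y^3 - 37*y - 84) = (y + 1)/(y - 7)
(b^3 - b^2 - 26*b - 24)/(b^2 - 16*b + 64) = (b^3 - b^2 - 26*b - 24)/(b^2 - 16*b + 64)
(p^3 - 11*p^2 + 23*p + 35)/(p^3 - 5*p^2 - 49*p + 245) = (p + 1)/(p + 7)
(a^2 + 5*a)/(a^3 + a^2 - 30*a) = (a + 5)/(a^2 + a - 30)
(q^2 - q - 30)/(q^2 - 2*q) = (q^2 - q - 30)/(q*(q - 2))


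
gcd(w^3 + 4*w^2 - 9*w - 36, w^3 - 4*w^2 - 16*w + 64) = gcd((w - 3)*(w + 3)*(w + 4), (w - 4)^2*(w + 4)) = w + 4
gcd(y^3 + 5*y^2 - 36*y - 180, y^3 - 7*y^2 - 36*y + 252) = y^2 - 36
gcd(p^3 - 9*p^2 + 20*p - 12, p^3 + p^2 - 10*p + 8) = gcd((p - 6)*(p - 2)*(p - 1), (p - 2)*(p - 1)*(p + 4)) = p^2 - 3*p + 2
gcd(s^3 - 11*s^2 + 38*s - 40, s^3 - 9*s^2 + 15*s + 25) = s - 5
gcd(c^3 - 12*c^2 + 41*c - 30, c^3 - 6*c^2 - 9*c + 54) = c - 6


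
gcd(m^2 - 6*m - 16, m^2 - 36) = 1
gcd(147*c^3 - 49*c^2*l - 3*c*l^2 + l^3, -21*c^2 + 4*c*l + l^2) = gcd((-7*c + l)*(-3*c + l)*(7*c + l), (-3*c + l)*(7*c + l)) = 21*c^2 - 4*c*l - l^2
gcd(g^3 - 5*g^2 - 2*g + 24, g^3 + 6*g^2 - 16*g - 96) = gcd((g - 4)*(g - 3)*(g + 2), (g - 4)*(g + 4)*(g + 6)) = g - 4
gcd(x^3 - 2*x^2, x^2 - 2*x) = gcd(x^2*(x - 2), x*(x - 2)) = x^2 - 2*x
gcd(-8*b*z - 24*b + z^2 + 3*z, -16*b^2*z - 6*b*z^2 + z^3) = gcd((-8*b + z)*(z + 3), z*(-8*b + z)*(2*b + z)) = -8*b + z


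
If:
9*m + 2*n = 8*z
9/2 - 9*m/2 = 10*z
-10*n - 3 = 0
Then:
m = 1/3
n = -3/10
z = 3/10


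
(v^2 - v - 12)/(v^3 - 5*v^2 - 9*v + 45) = (v - 4)/(v^2 - 8*v + 15)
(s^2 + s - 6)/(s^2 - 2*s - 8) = (-s^2 - s + 6)/(-s^2 + 2*s + 8)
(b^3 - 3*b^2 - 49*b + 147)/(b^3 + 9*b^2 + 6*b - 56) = (b^2 - 10*b + 21)/(b^2 + 2*b - 8)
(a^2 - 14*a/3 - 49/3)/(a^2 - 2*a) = (3*a^2 - 14*a - 49)/(3*a*(a - 2))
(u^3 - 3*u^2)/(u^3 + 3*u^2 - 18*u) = u/(u + 6)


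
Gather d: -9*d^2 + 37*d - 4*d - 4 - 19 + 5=-9*d^2 + 33*d - 18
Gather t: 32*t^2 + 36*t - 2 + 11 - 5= 32*t^2 + 36*t + 4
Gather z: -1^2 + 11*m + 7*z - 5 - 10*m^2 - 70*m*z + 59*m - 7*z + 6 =-10*m^2 - 70*m*z + 70*m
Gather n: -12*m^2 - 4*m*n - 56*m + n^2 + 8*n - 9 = -12*m^2 - 56*m + n^2 + n*(8 - 4*m) - 9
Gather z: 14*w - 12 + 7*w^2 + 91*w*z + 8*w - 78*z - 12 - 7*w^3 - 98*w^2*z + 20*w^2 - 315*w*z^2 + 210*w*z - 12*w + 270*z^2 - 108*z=-7*w^3 + 27*w^2 + 10*w + z^2*(270 - 315*w) + z*(-98*w^2 + 301*w - 186) - 24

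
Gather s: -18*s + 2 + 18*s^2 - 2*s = 18*s^2 - 20*s + 2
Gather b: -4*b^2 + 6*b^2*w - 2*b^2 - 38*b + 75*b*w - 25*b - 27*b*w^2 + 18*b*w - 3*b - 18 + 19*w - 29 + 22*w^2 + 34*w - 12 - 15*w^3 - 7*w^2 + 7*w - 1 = b^2*(6*w - 6) + b*(-27*w^2 + 93*w - 66) - 15*w^3 + 15*w^2 + 60*w - 60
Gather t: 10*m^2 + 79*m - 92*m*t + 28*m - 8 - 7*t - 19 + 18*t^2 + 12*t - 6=10*m^2 + 107*m + 18*t^2 + t*(5 - 92*m) - 33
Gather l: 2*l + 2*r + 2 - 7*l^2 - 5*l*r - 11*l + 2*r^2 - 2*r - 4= -7*l^2 + l*(-5*r - 9) + 2*r^2 - 2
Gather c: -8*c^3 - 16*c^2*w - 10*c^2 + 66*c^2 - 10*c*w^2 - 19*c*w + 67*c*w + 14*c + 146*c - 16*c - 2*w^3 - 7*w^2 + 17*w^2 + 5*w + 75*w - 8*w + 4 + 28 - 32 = -8*c^3 + c^2*(56 - 16*w) + c*(-10*w^2 + 48*w + 144) - 2*w^3 + 10*w^2 + 72*w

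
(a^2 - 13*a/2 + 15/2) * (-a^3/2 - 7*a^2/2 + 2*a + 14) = -a^5/2 - a^4/4 + 21*a^3 - 101*a^2/4 - 76*a + 105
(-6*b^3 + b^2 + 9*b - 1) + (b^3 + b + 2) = -5*b^3 + b^2 + 10*b + 1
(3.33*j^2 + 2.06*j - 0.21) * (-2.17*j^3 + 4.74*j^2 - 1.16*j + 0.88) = -7.2261*j^5 + 11.314*j^4 + 6.3573*j^3 - 0.4546*j^2 + 2.0564*j - 0.1848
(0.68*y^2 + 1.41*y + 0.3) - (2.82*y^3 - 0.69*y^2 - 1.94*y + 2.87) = -2.82*y^3 + 1.37*y^2 + 3.35*y - 2.57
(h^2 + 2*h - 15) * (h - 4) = h^3 - 2*h^2 - 23*h + 60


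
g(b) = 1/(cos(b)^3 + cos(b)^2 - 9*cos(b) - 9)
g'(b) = (3*sin(b)*cos(b)^2 + 2*sin(b)*cos(b) - 9*sin(b))/(cos(b)^3 + cos(b)^2 - 9*cos(b) - 9)^2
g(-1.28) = -0.09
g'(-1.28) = 0.06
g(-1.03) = -0.08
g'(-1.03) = 0.04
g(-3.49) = -2.05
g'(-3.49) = -11.81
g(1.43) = -0.10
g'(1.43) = -0.08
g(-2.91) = -4.65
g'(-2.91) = 40.25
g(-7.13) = -0.07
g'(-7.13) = 0.02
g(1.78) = -0.14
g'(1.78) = -0.18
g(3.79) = -0.59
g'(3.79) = 1.82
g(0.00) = -0.06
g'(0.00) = 0.00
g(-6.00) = -0.06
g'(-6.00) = 0.00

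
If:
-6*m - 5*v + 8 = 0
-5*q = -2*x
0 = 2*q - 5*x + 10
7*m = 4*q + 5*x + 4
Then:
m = 138/49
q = 20/21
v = -436/245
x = 50/21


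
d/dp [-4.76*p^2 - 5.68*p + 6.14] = -9.52*p - 5.68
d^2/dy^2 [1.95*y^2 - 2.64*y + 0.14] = 3.90000000000000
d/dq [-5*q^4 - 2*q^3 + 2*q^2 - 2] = 2*q*(-10*q^2 - 3*q + 2)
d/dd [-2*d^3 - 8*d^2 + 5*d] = -6*d^2 - 16*d + 5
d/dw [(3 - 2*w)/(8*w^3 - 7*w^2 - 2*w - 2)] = 2*(16*w^3 - 43*w^2 + 21*w + 5)/(64*w^6 - 112*w^5 + 17*w^4 - 4*w^3 + 32*w^2 + 8*w + 4)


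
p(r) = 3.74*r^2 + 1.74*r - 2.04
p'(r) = 7.48*r + 1.74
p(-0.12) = -2.19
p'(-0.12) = 0.84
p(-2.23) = 12.68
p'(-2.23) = -14.94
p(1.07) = 4.10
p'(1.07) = 9.74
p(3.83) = 59.49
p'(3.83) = 30.39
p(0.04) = -1.96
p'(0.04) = 2.04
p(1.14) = 4.80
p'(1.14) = 10.27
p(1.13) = 4.70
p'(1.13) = 10.19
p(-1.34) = 2.34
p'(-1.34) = -8.28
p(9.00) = 316.56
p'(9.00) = 69.06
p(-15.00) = 813.36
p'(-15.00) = -110.46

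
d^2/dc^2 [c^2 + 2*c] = 2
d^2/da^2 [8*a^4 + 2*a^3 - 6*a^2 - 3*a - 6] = 96*a^2 + 12*a - 12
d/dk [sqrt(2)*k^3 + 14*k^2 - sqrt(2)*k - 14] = 3*sqrt(2)*k^2 + 28*k - sqrt(2)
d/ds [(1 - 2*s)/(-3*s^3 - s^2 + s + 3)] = (6*s^3 + 2*s^2 - 2*s - (2*s - 1)*(9*s^2 + 2*s - 1) - 6)/(3*s^3 + s^2 - s - 3)^2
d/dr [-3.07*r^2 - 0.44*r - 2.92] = -6.14*r - 0.44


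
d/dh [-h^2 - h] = -2*h - 1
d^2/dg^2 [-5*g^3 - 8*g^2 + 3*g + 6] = -30*g - 16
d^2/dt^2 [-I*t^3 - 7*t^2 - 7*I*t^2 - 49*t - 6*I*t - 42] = -6*I*t - 14 - 14*I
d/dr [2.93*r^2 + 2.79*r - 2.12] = 5.86*r + 2.79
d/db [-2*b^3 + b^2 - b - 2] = -6*b^2 + 2*b - 1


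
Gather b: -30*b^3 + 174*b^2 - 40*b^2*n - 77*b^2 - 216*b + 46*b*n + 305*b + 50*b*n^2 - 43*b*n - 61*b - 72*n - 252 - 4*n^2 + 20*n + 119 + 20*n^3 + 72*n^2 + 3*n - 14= -30*b^3 + b^2*(97 - 40*n) + b*(50*n^2 + 3*n + 28) + 20*n^3 + 68*n^2 - 49*n - 147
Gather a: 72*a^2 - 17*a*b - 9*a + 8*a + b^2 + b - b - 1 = 72*a^2 + a*(-17*b - 1) + b^2 - 1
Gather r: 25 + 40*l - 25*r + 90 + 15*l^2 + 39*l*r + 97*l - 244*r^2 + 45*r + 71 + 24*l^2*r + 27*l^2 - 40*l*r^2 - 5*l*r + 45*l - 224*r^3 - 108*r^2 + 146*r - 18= 42*l^2 + 182*l - 224*r^3 + r^2*(-40*l - 352) + r*(24*l^2 + 34*l + 166) + 168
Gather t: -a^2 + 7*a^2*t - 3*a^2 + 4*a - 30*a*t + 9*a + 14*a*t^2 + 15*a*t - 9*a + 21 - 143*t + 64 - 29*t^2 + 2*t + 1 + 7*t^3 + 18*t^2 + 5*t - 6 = -4*a^2 + 4*a + 7*t^3 + t^2*(14*a - 11) + t*(7*a^2 - 15*a - 136) + 80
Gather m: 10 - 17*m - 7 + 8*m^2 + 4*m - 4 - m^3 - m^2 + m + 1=-m^3 + 7*m^2 - 12*m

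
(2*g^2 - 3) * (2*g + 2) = 4*g^3 + 4*g^2 - 6*g - 6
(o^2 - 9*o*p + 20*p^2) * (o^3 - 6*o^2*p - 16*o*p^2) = o^5 - 15*o^4*p + 58*o^3*p^2 + 24*o^2*p^3 - 320*o*p^4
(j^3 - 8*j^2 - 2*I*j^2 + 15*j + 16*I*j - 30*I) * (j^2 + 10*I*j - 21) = j^5 - 8*j^4 + 8*I*j^4 + 14*j^3 - 64*I*j^3 + 8*j^2 + 162*I*j^2 - 15*j - 336*I*j + 630*I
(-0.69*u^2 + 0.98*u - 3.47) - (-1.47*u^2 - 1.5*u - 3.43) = 0.78*u^2 + 2.48*u - 0.04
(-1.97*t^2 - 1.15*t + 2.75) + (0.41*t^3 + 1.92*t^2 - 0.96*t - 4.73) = 0.41*t^3 - 0.05*t^2 - 2.11*t - 1.98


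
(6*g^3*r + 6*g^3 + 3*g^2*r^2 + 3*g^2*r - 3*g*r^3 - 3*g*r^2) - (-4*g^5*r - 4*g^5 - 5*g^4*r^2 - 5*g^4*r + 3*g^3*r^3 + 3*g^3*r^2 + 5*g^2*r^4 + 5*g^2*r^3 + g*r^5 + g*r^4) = 4*g^5*r + 4*g^5 + 5*g^4*r^2 + 5*g^4*r - 3*g^3*r^3 - 3*g^3*r^2 + 6*g^3*r + 6*g^3 - 5*g^2*r^4 - 5*g^2*r^3 + 3*g^2*r^2 + 3*g^2*r - g*r^5 - g*r^4 - 3*g*r^3 - 3*g*r^2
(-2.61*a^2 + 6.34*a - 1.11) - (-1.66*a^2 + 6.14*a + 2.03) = -0.95*a^2 + 0.2*a - 3.14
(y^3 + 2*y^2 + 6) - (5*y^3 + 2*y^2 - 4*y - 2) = -4*y^3 + 4*y + 8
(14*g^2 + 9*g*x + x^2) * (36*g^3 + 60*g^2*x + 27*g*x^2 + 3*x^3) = 504*g^5 + 1164*g^4*x + 954*g^3*x^2 + 345*g^2*x^3 + 54*g*x^4 + 3*x^5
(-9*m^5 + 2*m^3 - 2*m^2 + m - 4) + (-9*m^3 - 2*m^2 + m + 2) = -9*m^5 - 7*m^3 - 4*m^2 + 2*m - 2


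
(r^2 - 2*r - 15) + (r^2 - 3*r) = 2*r^2 - 5*r - 15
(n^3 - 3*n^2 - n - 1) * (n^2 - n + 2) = n^5 - 4*n^4 + 4*n^3 - 6*n^2 - n - 2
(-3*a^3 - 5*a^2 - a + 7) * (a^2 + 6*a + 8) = -3*a^5 - 23*a^4 - 55*a^3 - 39*a^2 + 34*a + 56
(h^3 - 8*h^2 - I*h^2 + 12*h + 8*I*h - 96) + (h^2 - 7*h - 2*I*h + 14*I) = h^3 - 7*h^2 - I*h^2 + 5*h + 6*I*h - 96 + 14*I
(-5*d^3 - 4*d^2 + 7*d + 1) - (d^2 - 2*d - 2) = -5*d^3 - 5*d^2 + 9*d + 3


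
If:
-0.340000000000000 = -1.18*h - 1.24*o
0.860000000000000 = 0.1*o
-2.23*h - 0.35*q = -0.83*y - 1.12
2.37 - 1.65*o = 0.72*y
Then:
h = -8.75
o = 8.60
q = 20.01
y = -16.42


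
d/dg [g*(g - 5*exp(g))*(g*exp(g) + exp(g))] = (g^3 - 10*g^2*exp(g) + 4*g^2 - 20*g*exp(g) + 2*g - 5*exp(g))*exp(g)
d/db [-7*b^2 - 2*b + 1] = -14*b - 2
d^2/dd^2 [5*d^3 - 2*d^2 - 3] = 30*d - 4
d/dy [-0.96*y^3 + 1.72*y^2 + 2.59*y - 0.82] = -2.88*y^2 + 3.44*y + 2.59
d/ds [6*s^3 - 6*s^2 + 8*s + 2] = 18*s^2 - 12*s + 8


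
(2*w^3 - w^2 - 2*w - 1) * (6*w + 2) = 12*w^4 - 2*w^3 - 14*w^2 - 10*w - 2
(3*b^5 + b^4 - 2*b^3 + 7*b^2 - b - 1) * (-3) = -9*b^5 - 3*b^4 + 6*b^3 - 21*b^2 + 3*b + 3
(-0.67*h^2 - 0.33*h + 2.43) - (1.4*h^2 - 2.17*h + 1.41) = -2.07*h^2 + 1.84*h + 1.02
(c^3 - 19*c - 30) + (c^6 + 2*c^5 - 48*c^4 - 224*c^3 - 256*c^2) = c^6 + 2*c^5 - 48*c^4 - 223*c^3 - 256*c^2 - 19*c - 30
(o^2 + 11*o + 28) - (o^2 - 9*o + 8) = 20*o + 20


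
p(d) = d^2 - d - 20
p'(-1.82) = -4.64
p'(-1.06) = -3.12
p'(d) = 2*d - 1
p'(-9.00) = -19.00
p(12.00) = 112.00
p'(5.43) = 9.86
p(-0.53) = -19.19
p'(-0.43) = -1.86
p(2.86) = -14.68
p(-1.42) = -16.56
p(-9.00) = 70.00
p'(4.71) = 8.42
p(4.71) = -2.53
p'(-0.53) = -2.06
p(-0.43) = -19.39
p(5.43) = 4.05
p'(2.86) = 4.72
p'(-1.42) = -3.84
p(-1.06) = -17.82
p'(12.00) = 23.00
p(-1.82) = -14.87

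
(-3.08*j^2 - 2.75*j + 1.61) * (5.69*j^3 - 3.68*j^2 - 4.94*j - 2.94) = -17.5252*j^5 - 4.3131*j^4 + 34.4961*j^3 + 16.7154*j^2 + 0.131599999999998*j - 4.7334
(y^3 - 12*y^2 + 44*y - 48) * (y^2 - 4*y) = y^5 - 16*y^4 + 92*y^3 - 224*y^2 + 192*y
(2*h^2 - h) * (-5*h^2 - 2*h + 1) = -10*h^4 + h^3 + 4*h^2 - h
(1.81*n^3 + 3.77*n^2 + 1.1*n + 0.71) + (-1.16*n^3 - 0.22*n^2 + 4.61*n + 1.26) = 0.65*n^3 + 3.55*n^2 + 5.71*n + 1.97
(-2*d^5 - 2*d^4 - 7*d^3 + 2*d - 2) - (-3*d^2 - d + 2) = -2*d^5 - 2*d^4 - 7*d^3 + 3*d^2 + 3*d - 4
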